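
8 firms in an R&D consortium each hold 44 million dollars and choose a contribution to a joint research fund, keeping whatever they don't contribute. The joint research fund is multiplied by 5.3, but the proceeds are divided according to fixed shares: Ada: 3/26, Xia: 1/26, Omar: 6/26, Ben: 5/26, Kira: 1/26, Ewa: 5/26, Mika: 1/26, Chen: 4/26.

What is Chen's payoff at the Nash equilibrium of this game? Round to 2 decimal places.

For player j, contributing a unit is worthwhile iff 5.3 × (j's share) ≥ 1, i.e. iff j's share is at least 0.1887.
Omar, Ben and Ewa clear that bar, contributing 44 each; the remaining 5 contribute 0. Total contributed: 132.
Chen keeps 44 and receives 5.3 × 132 × 4/26 = 107.63 from the joint research fund, for a payoff of 151.63.

151.63 million dollars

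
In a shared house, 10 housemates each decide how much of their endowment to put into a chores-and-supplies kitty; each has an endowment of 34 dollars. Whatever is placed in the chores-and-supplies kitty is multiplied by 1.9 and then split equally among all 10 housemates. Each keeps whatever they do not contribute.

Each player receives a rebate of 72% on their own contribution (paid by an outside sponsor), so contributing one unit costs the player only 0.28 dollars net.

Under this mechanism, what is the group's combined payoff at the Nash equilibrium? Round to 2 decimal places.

Even with the mechanism, each unit contributed returns only (1.9/10) / 0.28 = 0.6786 per unit of net cost, so contributing nothing is still dominant.
Everyone keeps their endowment and the group total is 10 × 34 = 340.

340.00 dollars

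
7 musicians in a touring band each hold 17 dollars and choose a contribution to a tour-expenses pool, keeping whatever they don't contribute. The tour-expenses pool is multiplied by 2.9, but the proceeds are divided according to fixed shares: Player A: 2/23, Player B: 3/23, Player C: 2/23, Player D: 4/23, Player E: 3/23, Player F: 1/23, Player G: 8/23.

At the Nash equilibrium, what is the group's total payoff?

151.30 dollars

Player j's private return per contributed unit is 2.9 × (j's share). Contributing is weakly dominant for j when that share is at least 1/2.9 = 0.3448, and contributing 0 is dominant otherwise.
Only Player G (8/23) clears that bar, contributing 17; the remaining 6 contribute 0. Total contributed: 17.
The tour-expenses pool pays out 2.9 × 17 = 49.30 in total (split across the unequal shares, but the aggregate is all that matters for the group sum).
The 6 free-riders keep 17 each, adding 102. Group total = 102 + 49.30 = 151.30.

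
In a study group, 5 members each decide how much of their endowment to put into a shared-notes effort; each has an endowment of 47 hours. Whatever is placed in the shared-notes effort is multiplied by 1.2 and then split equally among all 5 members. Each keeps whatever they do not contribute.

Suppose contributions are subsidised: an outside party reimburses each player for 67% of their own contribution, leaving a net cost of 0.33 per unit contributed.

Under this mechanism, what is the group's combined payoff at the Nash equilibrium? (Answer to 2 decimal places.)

With the mechanism, a contributed unit returns (1.2/5) / 0.33 = 0.7273 per unit of net cost — still below 1 — so contributing 0 remains dominant for every player.
Everyone keeps their endowment and the group total is 5 × 47 = 235.

235.00 hours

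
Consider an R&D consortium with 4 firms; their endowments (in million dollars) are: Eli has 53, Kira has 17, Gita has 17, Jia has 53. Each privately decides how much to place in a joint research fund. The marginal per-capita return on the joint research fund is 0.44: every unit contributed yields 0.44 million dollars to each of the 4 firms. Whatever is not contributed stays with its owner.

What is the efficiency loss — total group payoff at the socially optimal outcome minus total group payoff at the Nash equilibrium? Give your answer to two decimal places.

106.40 million dollars

The private return per contributed unit is 0.44 < 1 for everyone, so the Nash equilibrium is zero contribution and the group total is Σ E_j = 53 + 17 + 17 + 53 = 140.
Each contributed unit returns 1.760 to the group, so the social optimum is full contribution by everyone: group total = 1.760 × 140 = 246.40.
Efficiency loss = (1.760 − 1) × 140 = 106.40.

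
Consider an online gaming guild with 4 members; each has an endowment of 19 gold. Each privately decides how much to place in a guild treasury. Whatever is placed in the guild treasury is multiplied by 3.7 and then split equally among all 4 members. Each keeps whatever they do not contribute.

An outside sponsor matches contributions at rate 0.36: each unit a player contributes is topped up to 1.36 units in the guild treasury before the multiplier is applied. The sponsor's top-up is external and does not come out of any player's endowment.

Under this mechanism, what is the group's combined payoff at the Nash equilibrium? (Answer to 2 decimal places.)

382.43 gold

With the mechanism, a contributed unit returns 3.7 × 1.36 / 4 = 1.2580 per unit of net cost to the contributor — now above 1 — so contributing fully is weakly dominant for every player.
At the Nash equilibrium everyone contributes 19. Group total payoff = 3.7 × 1.36 × 76 = 382.43.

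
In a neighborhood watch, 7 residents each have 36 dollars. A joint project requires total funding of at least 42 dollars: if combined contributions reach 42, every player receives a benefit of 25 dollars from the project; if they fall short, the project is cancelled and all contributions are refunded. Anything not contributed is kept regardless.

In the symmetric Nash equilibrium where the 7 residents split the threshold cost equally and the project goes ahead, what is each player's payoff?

55 dollars

Equal share of the threshold: 42/7 = 6.
At this profile no one gains by cutting their contribution: any cut drops the total below 42, the project is cancelled, contributions are refunded, and the deviator ends with 36, which is less than 36 − 6 + 25 = 55. Contributing more than 6 just wastes the excess. So contributing exactly 6 is a best response.
Each player's payoff: 36 − 6 + 25 = 55.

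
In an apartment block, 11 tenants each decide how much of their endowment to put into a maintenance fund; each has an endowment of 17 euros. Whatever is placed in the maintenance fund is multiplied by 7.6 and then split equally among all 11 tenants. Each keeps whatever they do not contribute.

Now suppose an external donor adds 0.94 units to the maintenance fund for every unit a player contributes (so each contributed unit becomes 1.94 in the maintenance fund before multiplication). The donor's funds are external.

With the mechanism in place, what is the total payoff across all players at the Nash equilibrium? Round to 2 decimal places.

With the mechanism, a contributed unit returns 7.6 × 1.94 / 11 = 1.3404 per unit of net cost to the contributor — now above 1 — so contributing fully is weakly dominant for every player.
At the Nash equilibrium everyone contributes 17. Group total payoff = 7.6 × 1.94 × 187 = 2757.13.

2757.13 euros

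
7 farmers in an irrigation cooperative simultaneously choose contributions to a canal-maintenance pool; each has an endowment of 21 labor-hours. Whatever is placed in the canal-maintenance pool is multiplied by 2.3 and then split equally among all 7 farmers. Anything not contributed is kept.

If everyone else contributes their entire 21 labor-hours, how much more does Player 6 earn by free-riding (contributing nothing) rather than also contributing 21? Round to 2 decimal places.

14.10 labor-hours

Switching from a contribution of 21 to 0 lets Player 6 keep an extra 21 labor-hours, but lowers the canal-maintenance pool by 21, which costs Player 6 their own share of that drop: 2.3/7 × 21 = 6.90.
Net gain = 21 − 6.90 = 14.10. The private return per contributed unit (0.3286) is below 1, so free-riding is indeed the best response regardless of what the others do.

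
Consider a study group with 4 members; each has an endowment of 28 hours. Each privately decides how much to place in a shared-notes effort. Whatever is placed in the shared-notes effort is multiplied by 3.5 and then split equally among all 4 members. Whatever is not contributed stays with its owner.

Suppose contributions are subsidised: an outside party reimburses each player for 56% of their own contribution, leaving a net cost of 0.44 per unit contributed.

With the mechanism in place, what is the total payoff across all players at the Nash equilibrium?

Under the mechanism each unit contributed yields (3.5/4) / 0.44 = 1.9886 back to its contributor per unit of net cost, which exceeds 1, making full contribution the dominant choice for everyone.
At the Nash equilibrium everyone contributes 28. Group total payoff = 4 × (28 × 0.56 + 3.5 × 28) = 454.72.

454.72 hours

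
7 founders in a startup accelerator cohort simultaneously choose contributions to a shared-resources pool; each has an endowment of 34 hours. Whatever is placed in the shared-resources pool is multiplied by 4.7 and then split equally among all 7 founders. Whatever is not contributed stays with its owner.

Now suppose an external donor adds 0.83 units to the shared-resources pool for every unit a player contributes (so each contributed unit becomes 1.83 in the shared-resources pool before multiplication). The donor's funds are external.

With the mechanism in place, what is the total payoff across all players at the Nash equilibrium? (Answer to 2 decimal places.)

The effective private return per unit is now 4.7 × 1.83 / 7 = 1.2287 > 1, so every player's dominant strategy flips to full contribution.
So the Nash equilibrium is full contribution by all 7; the group earns 4.7 × 1.83 × 238 = 2047.04.

2047.04 hours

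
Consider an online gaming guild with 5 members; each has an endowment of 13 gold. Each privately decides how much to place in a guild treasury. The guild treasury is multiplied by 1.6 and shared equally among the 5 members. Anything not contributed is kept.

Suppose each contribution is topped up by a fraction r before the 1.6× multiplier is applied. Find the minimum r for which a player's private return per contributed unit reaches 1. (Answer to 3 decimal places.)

With matching at rate r, one contributed unit becomes (1 + r) in the guild treasury and returns 1.6 × (1 + r) / 5 to the contributor.
Setting this equal to 1: 1 + r = 5/1.6 = 3.1250.
So the minimum matching rate is r = 3.1250 − 1 = 2.125.

2.125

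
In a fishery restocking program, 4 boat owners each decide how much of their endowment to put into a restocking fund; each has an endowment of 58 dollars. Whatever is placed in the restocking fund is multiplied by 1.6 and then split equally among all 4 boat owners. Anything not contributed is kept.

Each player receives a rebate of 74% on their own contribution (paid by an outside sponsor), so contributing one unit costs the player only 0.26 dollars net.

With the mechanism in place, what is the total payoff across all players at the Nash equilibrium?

542.88 dollars

The effective private return per unit is now (1.6/4) / 0.26 = 1.5385 > 1, so every player's dominant strategy flips to full contribution.
At the Nash equilibrium everyone contributes 58. Group total payoff = 4 × (58 × 0.74 + 1.6 × 58) = 542.88.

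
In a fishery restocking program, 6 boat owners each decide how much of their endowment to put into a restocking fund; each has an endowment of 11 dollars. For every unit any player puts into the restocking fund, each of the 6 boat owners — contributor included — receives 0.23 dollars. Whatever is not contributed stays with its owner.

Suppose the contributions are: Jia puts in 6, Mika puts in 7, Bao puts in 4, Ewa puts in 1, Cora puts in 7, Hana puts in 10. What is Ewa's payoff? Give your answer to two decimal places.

Total contributed: 6 + 7 + 4 + 1 + 7 + 10 = 35.
Each receives 0.23 × 35 = 8.05 from the restocking fund.
Ewa keeps 11 − 1 = 10, so Ewa's payoff is 10 + 8.05 = 18.05.

18.05 dollars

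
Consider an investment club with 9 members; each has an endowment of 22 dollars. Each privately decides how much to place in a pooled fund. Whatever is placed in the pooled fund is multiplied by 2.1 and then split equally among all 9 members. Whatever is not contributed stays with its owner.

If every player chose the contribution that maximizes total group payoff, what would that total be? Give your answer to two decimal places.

415.80 dollars

Each contributed unit returns 2.100 to the group as a whole (0.2333 to each of 9 players), which exceeds 1, so the social optimum is full contribution: group total = 2.100 × 198 = 415.80.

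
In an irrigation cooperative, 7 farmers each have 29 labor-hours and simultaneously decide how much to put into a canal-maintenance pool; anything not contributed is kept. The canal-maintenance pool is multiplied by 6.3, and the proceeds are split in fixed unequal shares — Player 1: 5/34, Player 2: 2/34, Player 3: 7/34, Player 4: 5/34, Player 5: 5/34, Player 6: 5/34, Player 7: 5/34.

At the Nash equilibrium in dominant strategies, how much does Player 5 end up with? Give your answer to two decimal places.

55.87 labor-hours

For player j, contributing a unit is worthwhile iff 6.3 × (j's share) ≥ 1, i.e. iff j's share is at least 0.1587.
Only Player 3 (7/34) clears that bar, contributing 29; the remaining 6 contribute 0. Total contributed: 29.
Player 5 keeps 29 and receives 6.3 × 29 × 5/34 = 26.87 from the canal-maintenance pool, for a payoff of 55.87.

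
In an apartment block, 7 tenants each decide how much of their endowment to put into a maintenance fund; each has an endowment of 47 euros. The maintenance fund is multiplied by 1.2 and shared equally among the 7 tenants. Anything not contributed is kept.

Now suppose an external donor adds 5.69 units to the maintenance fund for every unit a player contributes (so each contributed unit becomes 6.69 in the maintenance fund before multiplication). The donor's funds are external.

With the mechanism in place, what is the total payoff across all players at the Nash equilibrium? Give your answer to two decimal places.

With the mechanism, a contributed unit returns 1.2 × 6.69 / 7 = 1.1469 per unit of net cost to the contributor — now above 1 — so contributing fully is weakly dominant for every player.
So the Nash equilibrium is full contribution by all 7; the group earns 1.2 × 6.69 × 329 = 2641.21.

2641.21 euros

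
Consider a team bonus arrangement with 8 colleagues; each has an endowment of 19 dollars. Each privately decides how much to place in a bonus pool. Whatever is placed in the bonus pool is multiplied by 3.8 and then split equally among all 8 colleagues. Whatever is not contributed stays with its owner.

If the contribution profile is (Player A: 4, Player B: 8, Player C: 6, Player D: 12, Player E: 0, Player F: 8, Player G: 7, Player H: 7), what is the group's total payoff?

297.60 dollars

Total contributed: 4 + 8 + 6 + 12 + 0 + 8 + 7 + 7 = 52; total kept: 8 × 19 − 52 = 100.
The bonus pool pays out 3.8 × 52 = 197.60 in aggregate.
Group total = 100 + 197.60 = 297.60.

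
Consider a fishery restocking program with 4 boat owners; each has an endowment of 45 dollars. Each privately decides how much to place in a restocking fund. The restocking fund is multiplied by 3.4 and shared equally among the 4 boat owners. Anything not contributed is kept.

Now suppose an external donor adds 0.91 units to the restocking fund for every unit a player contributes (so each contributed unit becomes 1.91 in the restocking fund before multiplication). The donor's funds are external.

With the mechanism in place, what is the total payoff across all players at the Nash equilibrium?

1168.92 dollars

Under the mechanism each unit contributed yields 3.4 × 1.91 / 4 = 1.6235 back to its contributor per unit of net cost, which exceeds 1, making full contribution the dominant choice for everyone.
At the Nash equilibrium everyone contributes 45. Group total payoff = 3.4 × 1.91 × 180 = 1168.92.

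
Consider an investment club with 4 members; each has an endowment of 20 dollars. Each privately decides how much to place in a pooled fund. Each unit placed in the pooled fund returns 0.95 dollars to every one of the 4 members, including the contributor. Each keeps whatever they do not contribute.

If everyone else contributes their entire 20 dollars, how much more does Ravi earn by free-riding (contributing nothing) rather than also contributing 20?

1.00 dollars

Switching from a contribution of 20 to 0 lets Ravi keep an extra 20 dollars, but lowers the pooled fund by 20, which costs Ravi their own share of that drop: 0.95 × 20 = 19.00.
Net gain = 20 − 19.00 = 1.00. The private return per contributed unit (0.95) is below 1, so free-riding is indeed the best response regardless of what the others do.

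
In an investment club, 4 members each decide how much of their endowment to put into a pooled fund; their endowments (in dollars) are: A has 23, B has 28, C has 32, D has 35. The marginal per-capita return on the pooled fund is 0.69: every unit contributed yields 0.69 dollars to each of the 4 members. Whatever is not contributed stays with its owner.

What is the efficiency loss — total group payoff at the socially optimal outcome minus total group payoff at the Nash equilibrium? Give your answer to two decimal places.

207.68 dollars

The private return per contributed unit is 0.69 < 1 for everyone, so the Nash equilibrium is zero contribution and the group total is Σ E_j = 23 + 28 + 32 + 35 = 118.
Each contributed unit returns 2.760 to the group, so the social optimum is full contribution by everyone: group total = 2.760 × 118 = 325.68.
Efficiency loss = (2.760 − 1) × 118 = 207.68.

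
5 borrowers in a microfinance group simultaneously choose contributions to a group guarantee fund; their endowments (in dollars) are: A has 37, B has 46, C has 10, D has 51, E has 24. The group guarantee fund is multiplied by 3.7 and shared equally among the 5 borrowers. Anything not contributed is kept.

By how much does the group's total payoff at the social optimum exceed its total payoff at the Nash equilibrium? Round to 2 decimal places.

The private return per contributed unit is 3.7/5 = 0.7400 < 1 for every player regardless of endowment, so the Nash equilibrium is zero contribution and the group total is Σ E_j = 37 + 46 + 10 + 51 + 24 = 168.
Each contributed unit returns 3.700 to the group, so the social optimum is full contribution by everyone: group total = 3.700 × 168 = 621.60.
Efficiency loss = (3.700 − 1) × 168 = 453.60.

453.60 dollars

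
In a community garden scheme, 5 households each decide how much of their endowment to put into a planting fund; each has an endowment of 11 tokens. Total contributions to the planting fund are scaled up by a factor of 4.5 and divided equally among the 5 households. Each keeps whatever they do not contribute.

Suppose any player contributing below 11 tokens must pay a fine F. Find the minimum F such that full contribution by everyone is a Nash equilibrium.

1.10 tokens

Given the others contribute fully, the best deviation is to contribute 0 (any partial contribution still incurs the fine and gives up units whose private return 0.9000 is below 1).
Deviating from 11 to 0 saves 11 tokens but forfeits the deviator's share of the drop in the planting fund: 4.5/5 × 11 = 9.90.
So the deviation gain is 11 − 9.90 = 1.10, and the fine must be at least 1.10 tokens to wipe it out.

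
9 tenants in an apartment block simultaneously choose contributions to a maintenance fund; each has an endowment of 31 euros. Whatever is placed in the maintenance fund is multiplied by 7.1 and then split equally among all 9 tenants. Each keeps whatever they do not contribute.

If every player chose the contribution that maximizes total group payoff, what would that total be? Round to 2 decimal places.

Each contributed unit returns 7.100 to the group as a whole (0.7889 to each of 9 players), which exceeds 1, so the social optimum is full contribution: group total = 7.100 × 279 = 1980.90.

1980.90 euros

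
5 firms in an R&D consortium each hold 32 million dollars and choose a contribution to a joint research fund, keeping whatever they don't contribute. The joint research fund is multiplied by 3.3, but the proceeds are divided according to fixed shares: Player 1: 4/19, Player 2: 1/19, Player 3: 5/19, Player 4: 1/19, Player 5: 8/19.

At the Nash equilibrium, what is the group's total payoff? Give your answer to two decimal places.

Each unit j contributes comes back to j as 3.3 × (j's share), so j prefers to contribute only if that share exceeds 1/3.3 = 0.3030; otherwise keeping the unit dominates.
Player 5 alone (share 8/19) is above the threshold, contributing 32; the remaining 4 contribute 0. Total contributed: 32.
The joint research fund pays out 3.3 × 32 = 105.60 in total (split across the unequal shares, but the aggregate is all that matters for the group sum).
The 4 free-riders keep 32 each, adding 128. Group total = 128 + 105.60 = 233.60.

233.60 million dollars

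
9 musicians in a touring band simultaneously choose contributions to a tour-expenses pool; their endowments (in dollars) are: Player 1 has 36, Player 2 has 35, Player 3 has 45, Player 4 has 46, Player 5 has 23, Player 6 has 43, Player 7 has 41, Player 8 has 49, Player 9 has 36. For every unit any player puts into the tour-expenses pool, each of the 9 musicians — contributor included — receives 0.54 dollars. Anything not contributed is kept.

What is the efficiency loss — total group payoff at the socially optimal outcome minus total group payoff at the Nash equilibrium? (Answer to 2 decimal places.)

The private return per contributed unit is 0.54 < 1 for everyone, so the Nash equilibrium is zero contribution and the group total is Σ E_j = 36 + 35 + 45 + 46 + 23 + 43 + 41 + 49 + 36 = 354.
Each contributed unit returns 4.860 to the group, so the social optimum is full contribution by everyone: group total = 4.860 × 354 = 1720.44.
Efficiency loss = (4.860 − 1) × 354 = 1366.44.

1366.44 dollars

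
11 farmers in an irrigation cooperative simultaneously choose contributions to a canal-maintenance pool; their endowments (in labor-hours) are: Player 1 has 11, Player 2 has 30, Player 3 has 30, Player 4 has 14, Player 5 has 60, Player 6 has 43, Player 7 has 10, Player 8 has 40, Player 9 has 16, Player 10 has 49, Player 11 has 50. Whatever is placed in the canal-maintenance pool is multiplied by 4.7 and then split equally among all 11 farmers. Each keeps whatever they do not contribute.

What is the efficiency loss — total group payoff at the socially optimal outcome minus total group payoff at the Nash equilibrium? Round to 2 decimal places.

The private return per contributed unit is 4.7/11 = 0.4273 < 1 for every player regardless of endowment, so the Nash equilibrium is zero contribution and the group total is Σ E_j = 11 + 30 + 30 + 14 + 60 + 43 + 10 + 40 + 16 + 49 + 50 = 353.
Each contributed unit returns 4.700 to the group, so the social optimum is full contribution by everyone: group total = 4.700 × 353 = 1659.10.
Efficiency loss = (4.700 − 1) × 353 = 1306.10.

1306.10 labor-hours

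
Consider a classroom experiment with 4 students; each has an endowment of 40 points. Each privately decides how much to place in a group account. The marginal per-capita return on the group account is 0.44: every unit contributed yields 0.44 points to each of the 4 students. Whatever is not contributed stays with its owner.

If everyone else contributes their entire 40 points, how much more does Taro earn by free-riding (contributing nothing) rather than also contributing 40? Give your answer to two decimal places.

Switching from a contribution of 40 to 0 lets Taro keep an extra 40 points, but lowers the group account by 40, which costs Taro their own share of that drop: 0.44 × 40 = 17.60.
Net gain = 40 − 17.60 = 22.40. The private return per contributed unit (0.44) is below 1, so free-riding is indeed the best response regardless of what the others do.

22.40 points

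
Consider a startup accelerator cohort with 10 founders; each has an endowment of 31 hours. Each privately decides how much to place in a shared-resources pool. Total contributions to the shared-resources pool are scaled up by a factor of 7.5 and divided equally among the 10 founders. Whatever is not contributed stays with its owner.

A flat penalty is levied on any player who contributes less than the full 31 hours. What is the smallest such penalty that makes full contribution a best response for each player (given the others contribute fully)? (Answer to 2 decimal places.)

7.75 hours

Given the others contribute fully, the best deviation is to contribute 0 (any partial contribution still incurs the fine and gives up units whose private return 0.7500 is below 1).
Deviating from 31 to 0 saves 31 hours but forfeits the deviator's share of the drop in the shared-resources pool: 7.5/10 × 31 = 23.25.
So the deviation gain is 31 − 23.25 = 7.75, and the fine must be at least 7.75 hours to wipe it out.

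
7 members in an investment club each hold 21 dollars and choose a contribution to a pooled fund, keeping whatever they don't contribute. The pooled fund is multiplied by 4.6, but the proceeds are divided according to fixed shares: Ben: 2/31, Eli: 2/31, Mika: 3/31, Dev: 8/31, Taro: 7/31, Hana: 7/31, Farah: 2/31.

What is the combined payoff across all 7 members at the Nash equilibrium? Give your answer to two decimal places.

373.80 dollars

For player j, contributing a unit is worthwhile iff 4.6 × (j's share) ≥ 1, i.e. iff j's share is at least 0.2174.
Dev, Taro and Hana clear that bar, contributing 21 each; the remaining 4 contribute 0. Total contributed: 63.
The pooled fund pays out 4.6 × 63 = 289.80 in total (split across the unequal shares, but the aggregate is all that matters for the group sum).
The 4 free-riders keep 21 each, adding 84. Group total = 84 + 289.80 = 373.80.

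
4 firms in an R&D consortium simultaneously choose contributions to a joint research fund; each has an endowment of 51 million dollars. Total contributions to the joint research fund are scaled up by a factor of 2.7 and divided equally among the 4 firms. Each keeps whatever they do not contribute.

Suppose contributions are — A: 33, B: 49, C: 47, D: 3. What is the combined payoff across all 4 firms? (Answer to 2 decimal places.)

Total contributed: 33 + 49 + 47 + 3 = 132; total kept: 4 × 51 − 132 = 72.
The joint research fund pays out 2.7 × 132 = 356.40 in aggregate.
Group total = 72 + 356.40 = 428.40.

428.40 million dollars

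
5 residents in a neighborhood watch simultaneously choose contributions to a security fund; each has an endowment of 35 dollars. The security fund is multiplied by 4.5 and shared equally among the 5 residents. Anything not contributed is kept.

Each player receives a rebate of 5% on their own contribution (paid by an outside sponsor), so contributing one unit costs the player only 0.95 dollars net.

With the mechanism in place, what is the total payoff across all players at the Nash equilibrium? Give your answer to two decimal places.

With the mechanism, a contributed unit returns (4.5/5) / 0.95 = 0.9474 per unit of net cost — still below 1 — so contributing 0 remains dominant for every player.
Everyone keeps their endowment and the group total is 5 × 35 = 175.

175.00 dollars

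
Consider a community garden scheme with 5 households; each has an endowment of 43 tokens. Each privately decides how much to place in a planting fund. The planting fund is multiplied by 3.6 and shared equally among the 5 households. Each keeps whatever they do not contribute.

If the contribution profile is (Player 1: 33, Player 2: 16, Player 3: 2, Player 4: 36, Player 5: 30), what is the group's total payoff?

519.20 tokens

Total contributed: 33 + 16 + 2 + 36 + 30 = 117; total kept: 5 × 43 − 117 = 98.
The planting fund pays out 3.6 × 117 = 421.20 in aggregate.
Group total = 98 + 421.20 = 519.20.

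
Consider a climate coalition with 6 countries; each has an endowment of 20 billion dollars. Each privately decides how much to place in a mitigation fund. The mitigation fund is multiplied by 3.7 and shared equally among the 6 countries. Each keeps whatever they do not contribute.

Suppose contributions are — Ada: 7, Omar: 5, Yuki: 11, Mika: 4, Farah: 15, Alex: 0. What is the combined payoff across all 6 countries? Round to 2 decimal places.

Total contributed: 7 + 5 + 11 + 4 + 15 + 0 = 42; total kept: 6 × 20 − 42 = 78.
The mitigation fund pays out 3.7 × 42 = 155.40 in aggregate.
Group total = 78 + 155.40 = 233.40.

233.40 billion dollars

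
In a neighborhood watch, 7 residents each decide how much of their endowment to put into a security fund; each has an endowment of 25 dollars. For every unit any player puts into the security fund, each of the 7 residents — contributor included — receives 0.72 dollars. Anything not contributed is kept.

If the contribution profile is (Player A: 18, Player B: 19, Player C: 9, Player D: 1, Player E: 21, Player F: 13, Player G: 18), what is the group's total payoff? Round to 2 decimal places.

Total contributed: 18 + 19 + 9 + 1 + 21 + 13 + 18 = 99; total kept: 7 × 25 − 99 = 76.
The security fund pays out 0.72 × 7 × 99 = 498.96 in aggregate.
Group total = 76 + 498.96 = 574.96.

574.96 dollars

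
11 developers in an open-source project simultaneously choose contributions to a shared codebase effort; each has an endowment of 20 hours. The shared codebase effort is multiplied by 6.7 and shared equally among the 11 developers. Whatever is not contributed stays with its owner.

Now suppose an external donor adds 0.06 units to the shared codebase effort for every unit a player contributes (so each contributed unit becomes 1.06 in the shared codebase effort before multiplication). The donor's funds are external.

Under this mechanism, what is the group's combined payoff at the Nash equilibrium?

220.00 hours

With the mechanism, a contributed unit returns 6.7 × 1.06 / 11 = 0.6456 per unit of net cost — still below 1 — so contributing 0 remains dominant for every player.
At the Nash equilibrium no one contributes; group total payoff = 11 × 20 = 220.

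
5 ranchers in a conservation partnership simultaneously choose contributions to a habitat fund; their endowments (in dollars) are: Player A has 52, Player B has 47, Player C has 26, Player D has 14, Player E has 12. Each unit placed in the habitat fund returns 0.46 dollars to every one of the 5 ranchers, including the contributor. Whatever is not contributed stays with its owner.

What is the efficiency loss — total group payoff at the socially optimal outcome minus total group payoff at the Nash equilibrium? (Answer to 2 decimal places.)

196.30 dollars

The private return per contributed unit is 0.46 < 1 for everyone, so the Nash equilibrium is zero contribution and the group total is Σ E_j = 52 + 47 + 26 + 14 + 12 = 151.
Each contributed unit returns 2.300 to the group, so the social optimum is full contribution by everyone: group total = 2.300 × 151 = 347.30.
Efficiency loss = (2.300 − 1) × 151 = 196.30.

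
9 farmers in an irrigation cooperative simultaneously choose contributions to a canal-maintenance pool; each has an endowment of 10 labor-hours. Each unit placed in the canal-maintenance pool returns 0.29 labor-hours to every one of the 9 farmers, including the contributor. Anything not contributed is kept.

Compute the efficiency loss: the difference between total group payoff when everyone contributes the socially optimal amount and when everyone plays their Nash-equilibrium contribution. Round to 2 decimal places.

144.90 labor-hours

The private return per contributed unit is 0.29 < 1, so contributing 0 is dominant for every player. At the Nash equilibrium everyone keeps their 10, and the group total is 9 × 10 = 90.
Each contributed unit returns 2.610 to the group as a whole (0.29 to each of 9 players), which exceeds 1, so the social optimum is full contribution: group total = 2.610 × 90 = 234.90.
Efficiency loss = 234.90 − 90 = 144.90.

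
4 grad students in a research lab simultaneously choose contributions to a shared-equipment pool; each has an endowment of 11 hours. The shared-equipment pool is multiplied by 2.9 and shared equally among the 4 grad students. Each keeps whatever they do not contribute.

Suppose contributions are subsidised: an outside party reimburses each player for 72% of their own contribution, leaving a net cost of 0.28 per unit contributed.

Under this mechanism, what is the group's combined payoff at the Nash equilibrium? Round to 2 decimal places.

The effective private return per unit is now (2.9/4) / 0.28 = 2.5893 > 1, so every player's dominant strategy flips to full contribution.
So the Nash equilibrium is full contribution by all 4; the group earns 4 × (11 × 0.72 + 2.9 × 11) = 159.28.

159.28 hours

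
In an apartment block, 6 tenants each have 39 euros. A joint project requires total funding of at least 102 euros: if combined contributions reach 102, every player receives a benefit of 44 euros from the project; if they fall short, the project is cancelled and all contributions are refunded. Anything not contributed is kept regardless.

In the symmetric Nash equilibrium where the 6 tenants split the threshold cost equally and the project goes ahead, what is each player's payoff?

66 euros

Equal share of the threshold: 102/6 = 17.
At this profile no one gains by cutting their contribution: any cut drops the total below 102, the project is cancelled, contributions are refunded, and the deviator ends with 39, which is less than 39 − 17 + 44 = 66. Contributing more than 17 just wastes the excess. So contributing exactly 17 is a best response.
Each player's payoff: 39 − 17 + 44 = 66.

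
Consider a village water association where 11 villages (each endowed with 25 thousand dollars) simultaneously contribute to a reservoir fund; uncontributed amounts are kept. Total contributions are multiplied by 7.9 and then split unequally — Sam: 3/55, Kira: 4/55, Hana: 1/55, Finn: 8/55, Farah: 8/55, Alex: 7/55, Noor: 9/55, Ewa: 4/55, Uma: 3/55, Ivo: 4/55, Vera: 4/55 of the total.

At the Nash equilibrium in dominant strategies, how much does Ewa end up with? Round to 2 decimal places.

82.45 thousand dollars

For player j, contributing a unit is worthwhile iff 7.9 × (j's share) ≥ 1, i.e. iff j's share is at least 0.1266.
The shares above 0.1266 belong to Finn, Farah, Alex and Noor, contributing 25 each; the remaining 7 contribute 0. Total contributed: 100.
Ewa keeps 25 and receives 7.9 × 100 × 4/55 = 57.45 from the reservoir fund, for a payoff of 82.45.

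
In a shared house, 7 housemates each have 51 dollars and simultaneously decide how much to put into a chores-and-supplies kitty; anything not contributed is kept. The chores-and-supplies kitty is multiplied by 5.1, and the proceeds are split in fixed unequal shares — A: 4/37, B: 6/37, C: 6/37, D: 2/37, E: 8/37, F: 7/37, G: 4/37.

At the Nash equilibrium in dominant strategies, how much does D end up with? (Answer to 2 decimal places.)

For player j, contributing a unit is worthwhile iff 5.1 × (j's share) ≥ 1, i.e. iff j's share is at least 0.1961.
E alone (share 8/37) is above the threshold, contributing 51; the remaining 6 contribute 0. Total contributed: 51.
D keeps 51 and receives 5.1 × 51 × 2/37 = 14.06 from the chores-and-supplies kitty, for a payoff of 65.06.

65.06 dollars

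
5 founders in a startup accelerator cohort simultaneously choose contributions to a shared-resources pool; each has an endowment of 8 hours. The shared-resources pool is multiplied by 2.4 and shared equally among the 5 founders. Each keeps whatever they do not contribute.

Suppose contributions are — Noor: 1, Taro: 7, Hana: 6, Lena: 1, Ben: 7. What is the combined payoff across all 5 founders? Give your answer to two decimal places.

70.80 hours

Total contributed: 1 + 7 + 6 + 1 + 7 = 22; total kept: 5 × 8 − 22 = 18.
The shared-resources pool pays out 2.4 × 22 = 52.80 in aggregate.
Group total = 18 + 52.80 = 70.80.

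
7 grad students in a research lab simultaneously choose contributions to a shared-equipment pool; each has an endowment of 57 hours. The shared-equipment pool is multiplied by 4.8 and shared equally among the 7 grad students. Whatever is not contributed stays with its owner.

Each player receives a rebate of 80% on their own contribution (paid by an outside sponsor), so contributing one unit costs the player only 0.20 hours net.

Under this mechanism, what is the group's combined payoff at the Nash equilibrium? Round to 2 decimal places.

2234.40 hours

With the mechanism, a contributed unit returns (4.8/7) / 0.20 = 3.4286 per unit of net cost to the contributor — now above 1 — so contributing fully is weakly dominant for every player.
So the Nash equilibrium is full contribution by all 7; the group earns 7 × (57 × 0.80 + 4.8 × 57) = 2234.40.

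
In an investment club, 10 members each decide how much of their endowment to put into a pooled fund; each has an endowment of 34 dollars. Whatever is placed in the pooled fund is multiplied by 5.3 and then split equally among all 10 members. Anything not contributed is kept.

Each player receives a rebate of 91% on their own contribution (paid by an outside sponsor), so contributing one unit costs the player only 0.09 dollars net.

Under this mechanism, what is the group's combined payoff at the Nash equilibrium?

With the mechanism, a contributed unit returns (5.3/10) / 0.09 = 5.8889 per unit of net cost to the contributor — now above 1 — so contributing fully is weakly dominant for every player.
At the Nash equilibrium everyone contributes 34. Group total payoff = 10 × (34 × 0.91 + 5.3 × 34) = 2111.40.

2111.40 dollars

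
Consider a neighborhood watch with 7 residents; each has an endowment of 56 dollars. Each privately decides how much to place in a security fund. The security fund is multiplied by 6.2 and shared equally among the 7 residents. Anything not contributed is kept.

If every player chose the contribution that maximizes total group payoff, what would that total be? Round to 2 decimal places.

Each contributed unit returns 6.200 to the group as a whole (0.8857 to each of 7 players), which exceeds 1, so the social optimum is full contribution: group total = 6.200 × 392 = 2430.40.

2430.40 dollars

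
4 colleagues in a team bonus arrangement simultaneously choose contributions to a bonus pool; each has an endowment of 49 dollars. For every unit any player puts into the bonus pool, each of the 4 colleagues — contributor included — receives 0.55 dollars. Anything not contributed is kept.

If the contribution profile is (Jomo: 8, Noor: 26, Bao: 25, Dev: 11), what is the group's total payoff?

280.00 dollars

Total contributed: 8 + 26 + 25 + 11 = 70; total kept: 4 × 49 − 70 = 126.
The bonus pool pays out 0.55 × 4 × 70 = 154.00 in aggregate.
Group total = 126 + 154.00 = 280.00.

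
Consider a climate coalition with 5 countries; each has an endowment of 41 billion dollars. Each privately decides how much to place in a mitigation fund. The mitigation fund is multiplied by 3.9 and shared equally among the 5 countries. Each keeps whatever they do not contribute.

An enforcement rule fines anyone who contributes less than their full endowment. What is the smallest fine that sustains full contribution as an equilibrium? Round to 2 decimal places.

9.02 billion dollars

Given the others contribute fully, the best deviation is to contribute 0 (any partial contribution still incurs the fine and gives up units whose private return 0.7800 is below 1).
Deviating from 41 to 0 saves 41 billion dollars but forfeits the deviator's share of the drop in the mitigation fund: 3.9/5 × 41 = 31.98.
So the deviation gain is 41 − 31.98 = 9.02, and the fine must be at least 9.02 billion dollars to wipe it out.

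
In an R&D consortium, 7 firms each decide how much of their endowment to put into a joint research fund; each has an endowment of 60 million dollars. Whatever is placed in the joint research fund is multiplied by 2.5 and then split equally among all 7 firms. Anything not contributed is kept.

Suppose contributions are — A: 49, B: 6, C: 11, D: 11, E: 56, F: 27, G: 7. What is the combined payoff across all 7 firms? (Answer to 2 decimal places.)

Total contributed: 49 + 6 + 11 + 11 + 56 + 27 + 7 = 167; total kept: 7 × 60 − 167 = 253.
The joint research fund pays out 2.5 × 167 = 417.50 in aggregate.
Group total = 253 + 417.50 = 670.50.

670.50 million dollars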